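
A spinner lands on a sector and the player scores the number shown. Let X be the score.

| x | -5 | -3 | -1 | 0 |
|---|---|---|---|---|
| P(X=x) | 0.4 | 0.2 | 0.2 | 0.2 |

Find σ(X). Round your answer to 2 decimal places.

E[X] = (-5)(0.4) + (-3)(0.2) + (-1)(0.2) + (0)(0.2) = -2.8
E[X²] = (-5)²(0.4) + (-3)²(0.2) + (-1)²(0.2) + (0)²(0.2) = 12
Var(X) = E[X²] − (E[X])² = 12 − (-2.8)² = 4.16
σ(X) = √4.16 ≈ 2.04

2.04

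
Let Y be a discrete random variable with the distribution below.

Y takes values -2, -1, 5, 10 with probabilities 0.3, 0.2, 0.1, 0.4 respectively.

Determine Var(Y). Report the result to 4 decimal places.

E[Y] = (-2)(0.3) + (-1)(0.2) + (5)(0.1) + (10)(0.4) = 3.7
E[Y²] = (-2)²(0.3) + (-1)²(0.2) + (5)²(0.1) + (10)²(0.4) = 43.9
Var(Y) = E[Y²] − (E[Y])² = 43.9 − (3.7)² = 30.21

30.2100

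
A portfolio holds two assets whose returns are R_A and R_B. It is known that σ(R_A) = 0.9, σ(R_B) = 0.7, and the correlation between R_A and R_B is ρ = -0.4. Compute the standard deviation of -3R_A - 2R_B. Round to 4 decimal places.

2.4952

V(R_A) = (0.9)² = 0.81;  V(R_B) = (0.7)² = 0.49
Cov(R_A,R_B) = ρ·σ(R_A)·σ(R_B) = -0.4·0.9·0.7 = -0.252
V(-3R_A - 2R_B) = (-3)²·V(R_A) + (-2)²·V(R_B) + 2·(-3)·(-2)·Cov(R_A,R_B)
= 9·0.81 + 4·0.49 + 12·-0.252 = 6.226
σ(-3R_A - 2R_B) = √6.226 ≈ 2.4952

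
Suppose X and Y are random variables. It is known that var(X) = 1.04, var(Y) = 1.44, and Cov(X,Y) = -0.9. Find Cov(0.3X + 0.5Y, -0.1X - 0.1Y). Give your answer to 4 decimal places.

-0.0312

Cov(0.3X + 0.5Y, -0.1X - 0.1Y) = (0.3)(-0.1)var(X) + (0.5)(-0.1)var(Y) + [(0.3)(-0.1) + (0.5)(-0.1)]Cov(X,Y)
= -0.03·1.04 + -0.05·1.44 + -0.08·-0.9 = -0.0312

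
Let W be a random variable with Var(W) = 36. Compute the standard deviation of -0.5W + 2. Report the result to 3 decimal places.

3.000

Var(-0.5W + 2) = (-0.5)²·36 = 9
SD(-0.5W + 2) = √9 ≈ 3.000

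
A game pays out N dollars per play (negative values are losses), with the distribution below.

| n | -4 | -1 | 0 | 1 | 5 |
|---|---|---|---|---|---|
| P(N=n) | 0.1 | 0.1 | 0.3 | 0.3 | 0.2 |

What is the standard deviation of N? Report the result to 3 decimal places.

E[N] = (-4)(0.1) + (-1)(0.1) + (0)(0.3) + (1)(0.3) + (5)(0.2) = 0.8
E[N²] = (-4)²(0.1) + (-1)²(0.1) + (0)²(0.3) + (1)²(0.3) + (5)²(0.2) = 7
var(N) = E[N²] − (E[N])² = 7 − (0.8)² = 6.36
σ(N) = √6.36 ≈ 2.522

2.522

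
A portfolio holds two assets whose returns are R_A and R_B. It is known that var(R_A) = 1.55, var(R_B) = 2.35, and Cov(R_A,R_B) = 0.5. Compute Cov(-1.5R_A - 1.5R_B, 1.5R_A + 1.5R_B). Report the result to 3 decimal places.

Cov(-1.5R_A - 1.5R_B, 1.5R_A + 1.5R_B) = (-1.5)(1.5)var(R_A) + (-1.5)(1.5)var(R_B) + [(-1.5)(1.5) + (-1.5)(1.5)]Cov(R_A,R_B)
= -2.25·1.55 + -2.25·2.35 + -4.5·0.5 = -11.025

-11.025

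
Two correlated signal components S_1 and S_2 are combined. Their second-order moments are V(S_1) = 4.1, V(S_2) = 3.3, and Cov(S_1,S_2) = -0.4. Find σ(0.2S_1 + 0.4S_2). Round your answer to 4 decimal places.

V(0.2S_1 + 0.4S_2) = (0.2)²·V(S_1) + (0.4)²·V(S_2) + 2·(0.2)·(0.4)·Cov(S_1,S_2)
= 0.04·4.1 + 0.16·3.3 + 0.16·-0.4 = 0.628
σ(0.2S_1 + 0.4S_2) = √0.628 ≈ 0.7925

0.7925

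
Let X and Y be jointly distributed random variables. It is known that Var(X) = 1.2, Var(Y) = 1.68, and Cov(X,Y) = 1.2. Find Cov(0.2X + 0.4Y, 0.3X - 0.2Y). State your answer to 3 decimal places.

Cov(0.2X + 0.4Y, 0.3X - 0.2Y) = (0.2)(0.3)Var(X) + (0.4)(-0.2)Var(Y) + [(0.2)(-0.2) + (0.4)(0.3)]Cov(X,Y)
= 0.06·1.2 + -0.08·1.68 + 0.08·1.2 = 0.0336

0.034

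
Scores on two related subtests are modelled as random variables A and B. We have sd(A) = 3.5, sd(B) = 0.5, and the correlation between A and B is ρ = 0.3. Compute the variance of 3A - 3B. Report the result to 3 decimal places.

Var(A) = (3.5)² = 12.25;  Var(B) = (0.5)² = 0.25
cov(A,B) = ρ·sd(A)·sd(B) = 0.3·3.5·0.5 = 0.525
Var(3A - 3B) = (3)²·Var(A) + (-3)²·Var(B) + 2·(3)·(-3)·cov(A,B)
= 9·12.25 + 9·0.25 + -18·0.525 = 103.05

103.050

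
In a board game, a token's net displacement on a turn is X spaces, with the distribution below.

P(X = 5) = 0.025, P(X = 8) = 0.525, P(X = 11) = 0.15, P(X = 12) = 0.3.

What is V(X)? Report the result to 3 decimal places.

3.894

E[X] = (5)(0.025) + (8)(0.525) + (11)(0.15) + (12)(0.3) = 9.575
E[X²] = (5)²(0.025) + (8)²(0.525) + (11)²(0.15) + (12)²(0.3) = 95.575
V(X) = E[X²] − (E[X])² = 95.575 − (9.575)² = 3.894375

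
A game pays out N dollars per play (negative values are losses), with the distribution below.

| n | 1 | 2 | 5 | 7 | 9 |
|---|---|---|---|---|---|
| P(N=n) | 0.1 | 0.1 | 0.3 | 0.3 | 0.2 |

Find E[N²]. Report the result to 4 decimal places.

38.9000

E[N²] = (1)²(0.1) + (2)²(0.1) + (5)²(0.3) + (7)²(0.3) + (9)²(0.2) = 38.9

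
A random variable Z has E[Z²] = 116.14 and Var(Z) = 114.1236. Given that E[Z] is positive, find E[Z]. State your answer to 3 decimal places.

1.420

(E[Z])² = E[Z²] − Var(Z) = 116.14 − 114.1236 = 2.0164
E[Z] = √2.0164 = 1.42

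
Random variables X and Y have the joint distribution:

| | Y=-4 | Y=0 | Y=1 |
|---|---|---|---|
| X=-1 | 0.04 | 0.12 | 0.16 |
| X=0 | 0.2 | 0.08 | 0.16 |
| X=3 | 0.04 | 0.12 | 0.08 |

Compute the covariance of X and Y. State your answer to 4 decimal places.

0.0480

E[X] = 0.4,  E[Y] = -0.72
E[XY] = -0.24
Cov(X,Y) = E[XY] − E[X]E[Y] = -0.24 − (0.4)(-0.72) = 0.048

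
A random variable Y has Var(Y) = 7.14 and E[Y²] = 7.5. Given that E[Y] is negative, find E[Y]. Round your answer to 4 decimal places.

(E[Y])² = E[Y²] − Var(Y) = 7.5 − 7.14 = 0.36
E[Y] = −√0.36 = -0.6

-0.6000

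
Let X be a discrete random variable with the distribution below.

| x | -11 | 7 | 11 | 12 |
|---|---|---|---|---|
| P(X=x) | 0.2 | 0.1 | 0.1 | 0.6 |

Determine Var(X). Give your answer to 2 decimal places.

81.36

E[X] = (-11)(0.2) + (7)(0.1) + (11)(0.1) + (12)(0.6) = 6.8
E[X²] = (-11)²(0.2) + (7)²(0.1) + (11)²(0.1) + (12)²(0.6) = 127.6
Var(X) = E[X²] − (E[X])² = 127.6 − (6.8)² = 81.36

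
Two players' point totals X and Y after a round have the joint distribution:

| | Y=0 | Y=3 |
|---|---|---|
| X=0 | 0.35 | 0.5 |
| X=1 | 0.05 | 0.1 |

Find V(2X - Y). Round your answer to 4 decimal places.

2.5500

E[X] = 0.15,  E[Y] = 1.8,  E[XY] = 0.3
V(X) = 0.15 − (0.15)² = 0.1275;  V(Y) = 5.4 − (1.8)² = 2.16
cov(X,Y) = 0.3 − (0.15)(1.8) = 0.03
V(2X - Y) = (2)²·0.1275 + (-1)²·2.16 + 2·(2)·(-1)·0.03 = 2.55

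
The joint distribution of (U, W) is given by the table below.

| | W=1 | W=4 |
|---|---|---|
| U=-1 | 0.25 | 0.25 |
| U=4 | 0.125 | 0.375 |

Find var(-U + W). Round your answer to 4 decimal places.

E[U] = 1.5,  E[W] = 2.875,  E[UW] = 5.25
var(U) = 8.5 − (1.5)² = 6.25;  var(W) = 10.375 − (2.875)² = 2.109375
Cov(U,W) = 5.25 − (1.5)(2.875) = 0.9375
var(-U + W) = (-1)²·6.25 + (1)²·2.109375 + 2·(-1)·(1)·0.9375 = 6.484375

6.4844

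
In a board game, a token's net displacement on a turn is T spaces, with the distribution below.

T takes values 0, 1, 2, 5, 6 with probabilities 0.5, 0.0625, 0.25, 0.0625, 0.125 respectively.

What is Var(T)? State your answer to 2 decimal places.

4.48

E[T] = (0)(0.5) + (1)(0.0625) + (2)(0.25) + (5)(0.0625) + (6)(0.125) = 1.625
E[T²] = (0)²(0.5) + (1)²(0.0625) + (2)²(0.25) + (5)²(0.0625) + (6)²(0.125) = 7.125
Var(T) = E[T²] − (E[T])² = 7.125 − (1.625)² = 4.484375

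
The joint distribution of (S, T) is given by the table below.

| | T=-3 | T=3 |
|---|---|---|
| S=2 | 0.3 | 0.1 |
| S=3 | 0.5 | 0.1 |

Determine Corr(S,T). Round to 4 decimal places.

-0.1021

E[S] = 2.6,  E[T] = -1.8
E[ST] = -4.8
Cov(S,T) = E[ST] − E[S]E[T] = -4.8 − (2.6)(-1.8) = -0.12
Var(S) = 0.24,  Var(T) = 5.76
ρ = -0.12 / √(0.24·5.76) ≈ -0.1021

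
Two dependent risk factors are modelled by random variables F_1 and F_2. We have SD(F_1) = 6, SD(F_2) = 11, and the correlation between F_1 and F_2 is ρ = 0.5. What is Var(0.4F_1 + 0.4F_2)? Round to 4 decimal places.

35.6800

Var(F_1) = (6)² = 36;  Var(F_2) = (11)² = 121
cov(F_1,F_2) = ρ·SD(F_1)·SD(F_2) = 0.5·6·11 = 33
Var(0.4F_1 + 0.4F_2) = (0.4)²·Var(F_1) + (0.4)²·Var(F_2) + 2·(0.4)·(0.4)·cov(F_1,F_2)
= 0.16·36 + 0.16·121 + 0.32·33 = 35.68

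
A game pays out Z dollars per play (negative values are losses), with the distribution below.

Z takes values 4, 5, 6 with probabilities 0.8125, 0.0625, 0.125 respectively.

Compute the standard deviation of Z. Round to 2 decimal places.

0.68

E[Z] = (4)(0.8125) + (5)(0.0625) + (6)(0.125) = 4.3125
E[Z²] = (4)²(0.8125) + (5)²(0.0625) + (6)²(0.125) = 19.0625
V(Z) = E[Z²] − (E[Z])² = 19.0625 − (4.3125)² = 0.46484375
sd(Z) = √0.46484375 ≈ 0.68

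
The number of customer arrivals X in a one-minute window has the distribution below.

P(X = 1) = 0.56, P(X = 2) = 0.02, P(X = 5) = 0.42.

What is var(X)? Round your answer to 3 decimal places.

E[X] = (1)(0.56) + (2)(0.02) + (5)(0.42) = 2.7
E[X²] = (1)²(0.56) + (2)²(0.02) + (5)²(0.42) = 11.14
var(X) = E[X²] − (E[X])² = 11.14 − (2.7)² = 3.85

3.850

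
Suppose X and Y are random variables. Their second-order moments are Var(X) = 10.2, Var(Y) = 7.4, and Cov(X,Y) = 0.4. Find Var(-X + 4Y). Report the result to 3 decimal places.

Var(-X + 4Y) = (-1)²·Var(X) + (4)²·Var(Y) + 2·(-1)·(4)·Cov(X,Y)
= 1·10.2 + 16·7.4 + -8·0.4 = 125.4

125.400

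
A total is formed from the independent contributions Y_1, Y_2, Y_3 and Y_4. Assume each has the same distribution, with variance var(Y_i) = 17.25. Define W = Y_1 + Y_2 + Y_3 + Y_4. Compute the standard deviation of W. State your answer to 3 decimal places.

8.307

By independence, var(W) = (1)²var(Y_1) + (1)²var(Y_2) + (1)²var(Y_3) + (1)²var(Y_4)
= (1)²·17.25 + (1)²·17.25 + (1)²·17.25 + (1)²·17.25 = 69
sd(W) = √69 ≈ 8.307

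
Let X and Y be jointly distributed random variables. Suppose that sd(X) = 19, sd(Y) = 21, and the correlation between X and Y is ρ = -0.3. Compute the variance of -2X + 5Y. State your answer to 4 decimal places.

14863.0000

V(X) = (19)² = 361;  V(Y) = (21)² = 441
Cov(X,Y) = ρ·sd(X)·sd(Y) = -0.3·19·21 = -119.7
V(-2X + 5Y) = (-2)²·V(X) + (5)²·V(Y) + 2·(-2)·(5)·Cov(X,Y)
= 4·361 + 25·441 + -20·-119.7 = 14863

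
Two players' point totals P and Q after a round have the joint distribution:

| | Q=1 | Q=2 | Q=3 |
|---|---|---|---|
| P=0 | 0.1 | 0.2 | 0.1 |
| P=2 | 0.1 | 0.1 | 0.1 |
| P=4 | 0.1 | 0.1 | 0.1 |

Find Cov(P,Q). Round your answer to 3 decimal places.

0.000

E[P] = 1.8,  E[Q] = 2
E[PQ] = 3.6
Cov(P,Q) = E[PQ] − E[P]E[Q] = 3.6 − (1.8)(2) = 0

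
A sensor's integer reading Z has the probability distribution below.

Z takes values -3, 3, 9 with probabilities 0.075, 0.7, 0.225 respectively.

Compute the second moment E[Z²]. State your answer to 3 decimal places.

E[Z²] = (-3)²(0.075) + (3)²(0.7) + (9)²(0.225) = 25.2

25.200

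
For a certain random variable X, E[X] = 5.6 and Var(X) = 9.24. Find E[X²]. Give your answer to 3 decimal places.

40.600

E[X²] = Var(X) + (E[X])² = 9.24 + (5.6)² = 40.6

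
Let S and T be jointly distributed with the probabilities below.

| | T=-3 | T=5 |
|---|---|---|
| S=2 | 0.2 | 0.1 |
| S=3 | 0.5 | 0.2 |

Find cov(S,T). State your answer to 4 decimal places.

E[S] = 2.7,  E[T] = -0.6
E[ST] = -1.7
cov(S,T) = E[ST] − E[S]E[T] = -1.7 − (2.7)(-0.6) = -0.08

-0.0800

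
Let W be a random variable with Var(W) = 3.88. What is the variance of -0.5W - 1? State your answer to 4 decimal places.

0.9700

Var(-0.5W - 1) = (-0.5)²·Var(W) = 0.25·3.88 = 0.97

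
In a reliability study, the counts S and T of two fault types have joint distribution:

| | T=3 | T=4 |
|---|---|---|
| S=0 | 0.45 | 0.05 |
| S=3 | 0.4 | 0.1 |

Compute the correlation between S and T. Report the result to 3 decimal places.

0.140

E[S] = 1.5,  E[T] = 3.15
E[ST] = 4.8
cov(S,T) = E[ST] − E[S]E[T] = 4.8 − (1.5)(3.15) = 0.075
Var(S) = 2.25,  Var(T) = 0.1275
ρ = 0.075 / √(2.25·0.1275) ≈ 0.140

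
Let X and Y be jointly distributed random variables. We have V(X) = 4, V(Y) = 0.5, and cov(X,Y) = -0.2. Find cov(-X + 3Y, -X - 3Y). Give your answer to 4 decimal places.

-0.5000

cov(-X + 3Y, -X - 3Y) = (-1)(-1)V(X) + (3)(-3)V(Y) + [(-1)(-3) + (3)(-1)]cov(X,Y)
= 1·4 + -9·0.5 + 0·-0.2 = -0.5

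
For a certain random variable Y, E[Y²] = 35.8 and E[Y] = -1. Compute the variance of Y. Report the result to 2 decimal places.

34.80

var(Y) = 35.8 − (-1)² = 34.8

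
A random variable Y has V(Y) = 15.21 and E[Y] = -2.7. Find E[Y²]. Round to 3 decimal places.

E[Y²] = V(Y) + (E[Y])² = 15.21 + (-2.7)² = 22.5

22.500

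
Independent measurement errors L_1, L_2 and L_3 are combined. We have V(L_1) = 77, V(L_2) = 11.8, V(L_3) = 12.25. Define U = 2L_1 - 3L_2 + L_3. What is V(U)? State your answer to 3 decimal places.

426.450

By independence, V(U) = (2)²V(L_1) + (-3)²V(L_2) + (1)²V(L_3)
= (2)²·77 + (-3)²·11.8 + (1)²·12.25 = 426.45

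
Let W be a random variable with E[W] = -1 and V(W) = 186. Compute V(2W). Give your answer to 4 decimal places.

V(2W) = (2)²·V(W) = 4·186 = 744

744.0000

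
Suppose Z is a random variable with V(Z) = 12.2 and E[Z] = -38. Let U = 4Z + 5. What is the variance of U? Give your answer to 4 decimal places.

195.2000

V(4Z + 5) = (4)²·V(Z) = 16·12.2 = 195.2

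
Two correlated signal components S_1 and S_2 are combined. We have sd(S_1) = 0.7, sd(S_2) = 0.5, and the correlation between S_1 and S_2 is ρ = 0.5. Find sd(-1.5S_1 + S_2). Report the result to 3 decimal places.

var(S_1) = (0.7)² = 0.49;  var(S_2) = (0.5)² = 0.25
Cov(S_1,S_2) = ρ·sd(S_1)·sd(S_2) = 0.5·0.7·0.5 = 0.175
var(-1.5S_1 + S_2) = (-1.5)²·var(S_1) + (1)²·var(S_2) + 2·(-1.5)·(1)·Cov(S_1,S_2)
= 2.25·0.49 + 1·0.25 + -3·0.175 = 0.8275
sd(-1.5S_1 + S_2) = √0.8275 ≈ 0.910

0.910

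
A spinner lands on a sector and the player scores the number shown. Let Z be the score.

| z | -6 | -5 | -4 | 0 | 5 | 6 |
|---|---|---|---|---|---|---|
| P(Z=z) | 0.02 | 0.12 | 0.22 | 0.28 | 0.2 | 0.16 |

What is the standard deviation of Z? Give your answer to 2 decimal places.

E[Z] = (-6)(0.02) + (-5)(0.12) + (-4)(0.22) + (0)(0.28) + (5)(0.2) + (6)(0.16) = 0.36
E[Z²] = (-6)²(0.02) + (-5)²(0.12) + (-4)²(0.22) + (0)²(0.28) + (5)²(0.2) + (6)²(0.16) = 18
Var(Z) = E[Z²] − (E[Z])² = 18 − (0.36)² = 17.8704
SD(Z) = √17.8704 ≈ 4.23

4.23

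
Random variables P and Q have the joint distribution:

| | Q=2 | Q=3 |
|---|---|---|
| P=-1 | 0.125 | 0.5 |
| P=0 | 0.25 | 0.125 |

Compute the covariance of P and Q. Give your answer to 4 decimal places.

-0.1094

E[P] = -0.625,  E[Q] = 2.625
E[PQ] = -1.75
cov(P,Q) = E[PQ] − E[P]E[Q] = -1.75 − (-0.625)(2.625) = -0.109375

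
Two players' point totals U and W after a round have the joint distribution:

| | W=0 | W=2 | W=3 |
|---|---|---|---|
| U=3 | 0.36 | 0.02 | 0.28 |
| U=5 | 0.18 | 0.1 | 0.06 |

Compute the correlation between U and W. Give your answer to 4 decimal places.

E[U] = 3.68,  E[W] = 1.26
E[UW] = 4.54
Cov(U,W) = E[UW] − E[U]E[W] = 4.54 − (3.68)(1.26) = -0.0968
V(U) = 0.8976,  V(W) = 1.9524
ρ = -0.0968 / √(0.8976·1.9524) ≈ -0.0731

-0.0731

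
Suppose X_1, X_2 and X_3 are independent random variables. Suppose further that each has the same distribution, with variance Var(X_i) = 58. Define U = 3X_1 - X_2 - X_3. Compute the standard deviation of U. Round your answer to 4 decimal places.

25.2587

By independence, Var(U) = (3)²Var(X_1) + (-1)²Var(X_2) + (-1)²Var(X_3)
= (3)²·58 + (-1)²·58 + (-1)²·58 = 638
SD(U) = √638 ≈ 25.2587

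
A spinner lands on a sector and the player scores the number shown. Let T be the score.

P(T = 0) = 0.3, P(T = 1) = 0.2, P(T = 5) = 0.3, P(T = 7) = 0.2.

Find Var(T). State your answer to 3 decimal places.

7.890

E[T] = (0)(0.3) + (1)(0.2) + (5)(0.3) + (7)(0.2) = 3.1
E[T²] = (0)²(0.3) + (1)²(0.2) + (5)²(0.3) + (7)²(0.2) = 17.5
Var(T) = E[T²] − (E[T])² = 17.5 − (3.1)² = 7.89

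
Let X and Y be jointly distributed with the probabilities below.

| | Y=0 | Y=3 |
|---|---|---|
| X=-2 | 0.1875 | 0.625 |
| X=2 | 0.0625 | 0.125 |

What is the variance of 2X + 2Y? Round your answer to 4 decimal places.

15.0000

E[X] = -1.25,  E[Y] = 2.25,  E[XY] = -3
Var(X) = 4 − (-1.25)² = 2.4375;  Var(Y) = 6.75 − (2.25)² = 1.6875
cov(X,Y) = -3 − (-1.25)(2.25) = -0.1875
Var(2X + 2Y) = (2)²·2.4375 + (2)²·1.6875 + 2·(2)·(2)·-0.1875 = 15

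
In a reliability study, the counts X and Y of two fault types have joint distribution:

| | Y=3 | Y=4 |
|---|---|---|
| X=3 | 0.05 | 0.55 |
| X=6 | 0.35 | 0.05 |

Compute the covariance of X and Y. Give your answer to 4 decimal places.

E[X] = 4.2,  E[Y] = 3.6
E[XY] = 14.55
Cov(X,Y) = E[XY] − E[X]E[Y] = 14.55 − (4.2)(3.6) = -0.57

-0.5700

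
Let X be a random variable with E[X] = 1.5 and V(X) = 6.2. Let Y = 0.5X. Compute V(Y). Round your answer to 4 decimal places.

V(0.5X) = (0.5)²·V(X) = 0.25·6.2 = 1.55

1.5500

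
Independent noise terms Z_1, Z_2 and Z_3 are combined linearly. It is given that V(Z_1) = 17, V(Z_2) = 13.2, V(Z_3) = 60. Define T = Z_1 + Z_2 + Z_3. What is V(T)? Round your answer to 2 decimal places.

90.20

By independence, V(T) = (1)²V(Z_1) + (1)²V(Z_2) + (1)²V(Z_3)
= (1)²·17 + (1)²·13.2 + (1)²·60 = 90.2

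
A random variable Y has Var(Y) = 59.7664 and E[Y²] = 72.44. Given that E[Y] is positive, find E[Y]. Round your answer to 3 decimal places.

3.560

(E[Y])² = E[Y²] − Var(Y) = 72.44 − 59.7664 = 12.6736
E[Y] = √12.6736 = 3.56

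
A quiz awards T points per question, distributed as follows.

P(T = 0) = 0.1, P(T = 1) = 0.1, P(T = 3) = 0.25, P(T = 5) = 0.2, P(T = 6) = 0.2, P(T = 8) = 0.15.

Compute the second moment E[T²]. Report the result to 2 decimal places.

24.15

E[T²] = (0)²(0.1) + (1)²(0.1) + (3)²(0.25) + (5)²(0.2) + (6)²(0.2) + (8)²(0.15) = 24.15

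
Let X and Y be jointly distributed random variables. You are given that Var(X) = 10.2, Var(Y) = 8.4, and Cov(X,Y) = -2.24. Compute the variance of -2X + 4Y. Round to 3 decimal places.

Var(-2X + 4Y) = (-2)²·Var(X) + (4)²·Var(Y) + 2·(-2)·(4)·Cov(X,Y)
= 4·10.2 + 16·8.4 + -16·-2.24 = 211.04

211.040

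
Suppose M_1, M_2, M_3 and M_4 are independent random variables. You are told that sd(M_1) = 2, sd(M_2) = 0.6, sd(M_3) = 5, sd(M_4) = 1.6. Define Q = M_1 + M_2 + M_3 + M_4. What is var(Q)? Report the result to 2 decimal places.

var(M_1) = 4, var(M_2) = 0.36, var(M_3) = 25, var(M_4) = 2.56
By independence, var(Q) = (1)²var(M_1) + (1)²var(M_2) + (1)²var(M_3) + (1)²var(M_4)
= (1)²·4 + (1)²·0.36 + (1)²·25 + (1)²·2.56 = 31.92

31.92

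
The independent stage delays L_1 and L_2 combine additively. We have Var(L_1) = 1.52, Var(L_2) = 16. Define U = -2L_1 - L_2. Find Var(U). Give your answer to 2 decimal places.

By independence, Var(U) = (-2)²Var(L_1) + (-1)²Var(L_2)
= (-2)²·1.52 + (-1)²·16 = 22.08

22.08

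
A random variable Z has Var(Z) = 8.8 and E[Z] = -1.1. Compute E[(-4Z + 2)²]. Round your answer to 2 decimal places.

E[-4Z + 2] = -4·-1.1 + 2 = 6.4
Var(-4Z + 2) = (-4)²·8.8 = 140.8
E[(-4Z + 2)²] = Var((-4Z + 2)) + (E[(-4Z + 2)])² = 140.8 + (6.4)² = 181.76

181.76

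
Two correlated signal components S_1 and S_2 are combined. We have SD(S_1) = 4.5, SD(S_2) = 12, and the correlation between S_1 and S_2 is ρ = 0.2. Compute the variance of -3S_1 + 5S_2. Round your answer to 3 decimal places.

V(S_1) = (4.5)² = 20.25;  V(S_2) = (12)² = 144
Cov(S_1,S_2) = ρ·SD(S_1)·SD(S_2) = 0.2·4.5·12 = 10.8
V(-3S_1 + 5S_2) = (-3)²·V(S_1) + (5)²·V(S_2) + 2·(-3)·(5)·Cov(S_1,S_2)
= 9·20.25 + 25·144 + -30·10.8 = 3458.25

3458.250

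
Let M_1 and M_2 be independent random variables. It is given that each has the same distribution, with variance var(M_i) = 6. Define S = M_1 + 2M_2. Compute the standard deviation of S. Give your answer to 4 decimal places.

By independence, var(S) = (1)²var(M_1) + (2)²var(M_2)
= (1)²·6 + (2)²·6 = 30
sd(S) = √30 ≈ 5.4772

5.4772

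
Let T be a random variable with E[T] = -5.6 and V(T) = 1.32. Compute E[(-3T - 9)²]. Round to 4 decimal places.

E[-3T - 9] = -3·-5.6 − 9 = 7.8
V(-3T - 9) = (-3)²·1.32 = 11.88
E[(-3T - 9)²] = V((-3T - 9)) + (E[(-3T - 9)])² = 11.88 + (7.8)² = 72.72

72.7200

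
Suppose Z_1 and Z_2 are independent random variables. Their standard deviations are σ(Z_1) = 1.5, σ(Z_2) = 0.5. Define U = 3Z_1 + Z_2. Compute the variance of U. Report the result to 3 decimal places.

var(Z_1) = 2.25, var(Z_2) = 0.25
By independence, var(U) = (3)²var(Z_1) + (1)²var(Z_2)
= (3)²·2.25 + (1)²·0.25 = 20.5

20.500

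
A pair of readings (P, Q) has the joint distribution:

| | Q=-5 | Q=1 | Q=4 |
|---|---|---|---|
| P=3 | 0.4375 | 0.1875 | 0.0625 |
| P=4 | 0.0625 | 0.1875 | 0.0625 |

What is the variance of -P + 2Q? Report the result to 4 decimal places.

E[P] = 3.3125,  E[Q] = -1.625,  E[PQ] = -4.75
V(P) = 11.1875 − (3.3125)² = 0.21484375;  V(Q) = 14.875 − (-1.625)² = 12.234375
cov(P,Q) = -4.75 − (3.3125)(-1.625) = 0.6328125
V(-P + 2Q) = (-1)²·0.21484375 + (2)²·12.234375 + 2·(-1)·(2)·0.6328125 = 46.62109375

46.6211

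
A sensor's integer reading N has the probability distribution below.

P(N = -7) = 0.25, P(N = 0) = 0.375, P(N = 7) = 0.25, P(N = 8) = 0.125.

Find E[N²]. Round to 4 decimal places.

32.5000

E[N²] = (-7)²(0.25) + (0)²(0.375) + (7)²(0.25) + (8)²(0.125) = 32.5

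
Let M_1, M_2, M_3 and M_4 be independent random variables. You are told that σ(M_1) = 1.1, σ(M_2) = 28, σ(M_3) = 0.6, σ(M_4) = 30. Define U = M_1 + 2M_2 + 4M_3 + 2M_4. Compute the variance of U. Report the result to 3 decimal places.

Var(M_1) = 1.21, Var(M_2) = 784, Var(M_3) = 0.36, Var(M_4) = 900
By independence, Var(U) = (1)²Var(M_1) + (2)²Var(M_2) + (4)²Var(M_3) + (2)²Var(M_4)
= (1)²·1.21 + (2)²·784 + (4)²·0.36 + (2)²·900 = 6742.97

6742.970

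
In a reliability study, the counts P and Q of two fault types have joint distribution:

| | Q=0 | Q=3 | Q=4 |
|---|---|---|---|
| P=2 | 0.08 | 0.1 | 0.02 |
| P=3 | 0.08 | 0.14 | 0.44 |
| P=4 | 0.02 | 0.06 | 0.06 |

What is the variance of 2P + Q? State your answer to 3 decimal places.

E[P] = 2.94,  E[Q] = 2.98,  E[PQ] = 8.98
V(P) = 8.98 − (2.94)² = 0.3364;  V(Q) = 11.02 − (2.98)² = 2.1396
Cov(P,Q) = 8.98 − (2.94)(2.98) = 0.2188
V(2P + Q) = (2)²·0.3364 + (1)²·2.1396 + 2·(2)·(1)·0.2188 = 4.3604

4.360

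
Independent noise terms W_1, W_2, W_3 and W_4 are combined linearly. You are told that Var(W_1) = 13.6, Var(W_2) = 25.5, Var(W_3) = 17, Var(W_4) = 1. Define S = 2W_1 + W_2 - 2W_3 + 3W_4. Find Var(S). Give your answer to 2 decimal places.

156.90

By independence, Var(S) = (2)²Var(W_1) + (1)²Var(W_2) + (-2)²Var(W_3) + (3)²Var(W_4)
= (2)²·13.6 + (1)²·25.5 + (-2)²·17 + (3)²·1 = 156.9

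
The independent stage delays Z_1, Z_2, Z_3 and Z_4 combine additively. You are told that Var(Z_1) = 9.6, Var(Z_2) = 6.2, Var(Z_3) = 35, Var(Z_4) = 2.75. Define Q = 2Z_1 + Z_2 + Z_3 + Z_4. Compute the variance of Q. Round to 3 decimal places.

82.350

By independence, Var(Q) = (2)²Var(Z_1) + (1)²Var(Z_2) + (1)²Var(Z_3) + (1)²Var(Z_4)
= (2)²·9.6 + (1)²·6.2 + (1)²·35 + (1)²·2.75 = 82.35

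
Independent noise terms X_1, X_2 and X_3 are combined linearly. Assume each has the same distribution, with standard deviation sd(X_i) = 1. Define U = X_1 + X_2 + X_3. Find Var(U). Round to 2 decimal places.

Var(X_i) = (1)² = 1
By independence, Var(U) = (1)²Var(X_1) + (1)²Var(X_2) + (1)²Var(X_3)
= (1)²·1 + (1)²·1 + (1)²·1 = 3

3.00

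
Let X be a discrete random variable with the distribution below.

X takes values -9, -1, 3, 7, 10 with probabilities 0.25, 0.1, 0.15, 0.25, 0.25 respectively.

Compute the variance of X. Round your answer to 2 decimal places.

E[X] = (-9)(0.25) + (-1)(0.1) + (3)(0.15) + (7)(0.25) + (10)(0.25) = 2.35
E[X²] = (-9)²(0.25) + (-1)²(0.1) + (3)²(0.15) + (7)²(0.25) + (10)²(0.25) = 58.95
var(X) = E[X²] − (E[X])² = 58.95 − (2.35)² = 53.4275

53.43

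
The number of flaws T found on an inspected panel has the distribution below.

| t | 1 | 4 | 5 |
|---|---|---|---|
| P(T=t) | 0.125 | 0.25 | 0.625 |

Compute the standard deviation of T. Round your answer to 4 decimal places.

1.2990

E[T] = (1)(0.125) + (4)(0.25) + (5)(0.625) = 4.25
E[T²] = (1)²(0.125) + (4)²(0.25) + (5)²(0.625) = 19.75
Var(T) = E[T²] − (E[T])² = 19.75 − (4.25)² = 1.6875
σ(T) = √1.6875 ≈ 1.2990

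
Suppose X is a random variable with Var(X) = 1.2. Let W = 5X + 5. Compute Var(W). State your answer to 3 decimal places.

30.000

Var(5X + 5) = (5)²·Var(X) = 25·1.2 = 30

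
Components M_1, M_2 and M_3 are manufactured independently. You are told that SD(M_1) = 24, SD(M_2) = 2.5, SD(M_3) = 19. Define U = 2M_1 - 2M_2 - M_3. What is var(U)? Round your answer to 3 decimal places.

2690.000

var(M_1) = 576, var(M_2) = 6.25, var(M_3) = 361
By independence, var(U) = (2)²var(M_1) + (-2)²var(M_2) + (-1)²var(M_3)
= (2)²·576 + (-2)²·6.25 + (-1)²·361 = 2690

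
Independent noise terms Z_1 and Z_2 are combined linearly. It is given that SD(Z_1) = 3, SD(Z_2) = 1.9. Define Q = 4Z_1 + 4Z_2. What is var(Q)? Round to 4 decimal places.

201.7600

var(Z_1) = 9, var(Z_2) = 3.61
By independence, var(Q) = (4)²var(Z_1) + (4)²var(Z_2)
= (4)²·9 + (4)²·3.61 = 201.76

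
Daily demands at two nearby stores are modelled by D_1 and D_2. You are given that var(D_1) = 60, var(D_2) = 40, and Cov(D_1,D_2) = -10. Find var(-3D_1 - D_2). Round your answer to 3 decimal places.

520.000

var(-3D_1 - D_2) = (-3)²·var(D_1) + (-1)²·var(D_2) + 2·(-3)·(-1)·Cov(D_1,D_2)
= 9·60 + 1·40 + 6·-10 = 520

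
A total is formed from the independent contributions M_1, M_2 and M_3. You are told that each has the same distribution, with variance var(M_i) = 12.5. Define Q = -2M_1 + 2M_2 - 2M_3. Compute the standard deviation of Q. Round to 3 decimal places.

12.247

By independence, var(Q) = (-2)²var(M_1) + (2)²var(M_2) + (-2)²var(M_3)
= (-2)²·12.5 + (2)²·12.5 + (-2)²·12.5 = 150
σ(Q) = √150 ≈ 12.247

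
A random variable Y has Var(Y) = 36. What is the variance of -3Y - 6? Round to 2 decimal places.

Var(-3Y - 6) = (-3)²·Var(Y) = 9·36 = 324

324.00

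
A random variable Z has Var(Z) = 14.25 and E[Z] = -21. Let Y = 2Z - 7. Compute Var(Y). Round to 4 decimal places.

Var(2Z - 7) = (2)²·Var(Z) = 4·14.25 = 57

57.0000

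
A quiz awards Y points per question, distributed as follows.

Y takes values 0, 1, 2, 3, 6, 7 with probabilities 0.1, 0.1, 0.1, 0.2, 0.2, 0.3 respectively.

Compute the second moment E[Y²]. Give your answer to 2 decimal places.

24.20

E[Y²] = (0)²(0.1) + (1)²(0.1) + (2)²(0.1) + (3)²(0.2) + (6)²(0.2) + (7)²(0.3) = 24.2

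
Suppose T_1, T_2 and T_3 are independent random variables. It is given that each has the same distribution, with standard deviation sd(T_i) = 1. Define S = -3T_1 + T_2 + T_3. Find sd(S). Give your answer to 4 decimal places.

var(T_i) = (1)² = 1
By independence, var(S) = (-3)²var(T_1) + (1)²var(T_2) + (1)²var(T_3)
= (-3)²·1 + (1)²·1 + (1)²·1 = 11
sd(S) = √11 ≈ 3.3166

3.3166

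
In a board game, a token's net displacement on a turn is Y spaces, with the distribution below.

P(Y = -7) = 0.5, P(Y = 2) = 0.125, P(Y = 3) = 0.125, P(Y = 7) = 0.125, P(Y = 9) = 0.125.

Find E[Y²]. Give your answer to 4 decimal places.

42.3750

E[Y²] = (-7)²(0.5) + (2)²(0.125) + (3)²(0.125) + (7)²(0.125) + (9)²(0.125) = 42.375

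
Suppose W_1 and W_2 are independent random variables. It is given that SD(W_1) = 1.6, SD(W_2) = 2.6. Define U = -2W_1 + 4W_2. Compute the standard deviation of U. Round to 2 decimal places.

V(W_1) = 2.56, V(W_2) = 6.76
By independence, V(U) = (-2)²V(W_1) + (4)²V(W_2)
= (-2)²·2.56 + (4)²·6.76 = 118.4
SD(U) = √118.4 ≈ 10.88

10.88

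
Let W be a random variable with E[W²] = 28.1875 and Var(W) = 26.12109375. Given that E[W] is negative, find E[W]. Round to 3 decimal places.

(E[W])² = E[W²] − Var(W) = 28.1875 − 26.12109375 = 2.06640625
E[W] = −√2.06640625 = -1.4375

-1.438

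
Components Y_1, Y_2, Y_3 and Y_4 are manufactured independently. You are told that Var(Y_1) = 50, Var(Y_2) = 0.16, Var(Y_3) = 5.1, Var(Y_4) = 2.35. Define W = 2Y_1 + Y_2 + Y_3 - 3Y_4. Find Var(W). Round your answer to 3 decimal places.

By independence, Var(W) = (2)²Var(Y_1) + (1)²Var(Y_2) + (1)²Var(Y_3) + (-3)²Var(Y_4)
= (2)²·50 + (1)²·0.16 + (1)²·5.1 + (-3)²·2.35 = 226.41

226.410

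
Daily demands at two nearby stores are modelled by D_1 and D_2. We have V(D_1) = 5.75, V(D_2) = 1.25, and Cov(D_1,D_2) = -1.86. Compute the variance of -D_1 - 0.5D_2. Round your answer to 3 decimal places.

4.203

V(-D_1 - 0.5D_2) = (-1)²·V(D_1) + (-0.5)²·V(D_2) + 2·(-1)·(-0.5)·Cov(D_1,D_2)
= 1·5.75 + 0.25·1.25 + 1·-1.86 = 4.2025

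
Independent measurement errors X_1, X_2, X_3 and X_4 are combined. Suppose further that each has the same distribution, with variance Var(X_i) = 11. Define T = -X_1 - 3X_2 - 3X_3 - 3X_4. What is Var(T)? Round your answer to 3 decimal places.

By independence, Var(T) = (-1)²Var(X_1) + (-3)²Var(X_2) + (-3)²Var(X_3) + (-3)²Var(X_4)
= (-1)²·11 + (-3)²·11 + (-3)²·11 + (-3)²·11 = 308

308.000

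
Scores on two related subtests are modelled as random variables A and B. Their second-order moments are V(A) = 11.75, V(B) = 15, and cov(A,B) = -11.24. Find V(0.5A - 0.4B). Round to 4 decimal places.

9.8335

V(0.5A - 0.4B) = (0.5)²·V(A) + (-0.4)²·V(B) + 2·(0.5)·(-0.4)·cov(A,B)
= 0.25·11.75 + 0.16·15 + -0.4·-11.24 = 9.8335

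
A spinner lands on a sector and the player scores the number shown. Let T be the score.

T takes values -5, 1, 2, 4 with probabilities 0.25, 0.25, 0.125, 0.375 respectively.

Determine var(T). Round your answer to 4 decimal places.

12.4375

E[T] = (-5)(0.25) + (1)(0.25) + (2)(0.125) + (4)(0.375) = 0.75
E[T²] = (-5)²(0.25) + (1)²(0.25) + (2)²(0.125) + (4)²(0.375) = 13
var(T) = E[T²] − (E[T])² = 13 − (0.75)² = 12.4375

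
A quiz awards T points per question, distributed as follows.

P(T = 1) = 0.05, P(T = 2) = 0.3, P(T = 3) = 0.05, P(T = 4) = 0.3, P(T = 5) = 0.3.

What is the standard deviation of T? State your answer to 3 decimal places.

1.323

E[T] = (1)(0.05) + (2)(0.3) + (3)(0.05) + (4)(0.3) + (5)(0.3) = 3.5
E[T²] = (1)²(0.05) + (2)²(0.3) + (3)²(0.05) + (4)²(0.3) + (5)²(0.3) = 14
V(T) = E[T²] − (E[T])² = 14 − (3.5)² = 1.75
sd(T) = √1.75 ≈ 1.323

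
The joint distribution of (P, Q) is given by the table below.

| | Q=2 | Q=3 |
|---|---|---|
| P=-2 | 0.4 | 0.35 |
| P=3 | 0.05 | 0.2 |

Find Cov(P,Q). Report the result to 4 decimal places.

0.3125

E[P] = -0.75,  E[Q] = 2.55
E[PQ] = -1.6
Cov(P,Q) = E[PQ] − E[P]E[Q] = -1.6 − (-0.75)(2.55) = 0.3125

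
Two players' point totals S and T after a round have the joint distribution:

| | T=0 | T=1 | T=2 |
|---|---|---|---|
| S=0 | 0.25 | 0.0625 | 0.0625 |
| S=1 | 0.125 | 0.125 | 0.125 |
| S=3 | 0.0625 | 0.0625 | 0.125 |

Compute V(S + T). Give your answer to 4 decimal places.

E[S] = 1.125,  E[T] = 0.875,  E[ST] = 1.3125
V(S) = 2.625 − (1.125)² = 1.359375;  V(T) = 1.5 − (0.875)² = 0.734375
Cov(S,T) = 1.3125 − (1.125)(0.875) = 0.328125
V(S + T) = (1)²·1.359375 + (1)²·0.734375 + 2·(1)·(1)·0.328125 = 2.75

2.7500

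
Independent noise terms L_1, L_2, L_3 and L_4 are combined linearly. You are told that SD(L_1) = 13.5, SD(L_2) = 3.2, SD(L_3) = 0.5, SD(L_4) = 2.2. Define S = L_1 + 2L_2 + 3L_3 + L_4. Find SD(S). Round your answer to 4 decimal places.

Var(L_1) = 182.25, Var(L_2) = 10.24, Var(L_3) = 0.25, Var(L_4) = 4.84
By independence, Var(S) = (1)²Var(L_1) + (2)²Var(L_2) + (3)²Var(L_3) + (1)²Var(L_4)
= (1)²·182.25 + (2)²·10.24 + (3)²·0.25 + (1)²·4.84 = 230.3
SD(S) = √230.3 ≈ 15.1756

15.1756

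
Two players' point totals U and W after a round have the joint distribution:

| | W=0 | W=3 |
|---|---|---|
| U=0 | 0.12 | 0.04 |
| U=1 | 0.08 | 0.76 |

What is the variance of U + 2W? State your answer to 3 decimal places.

6.950

E[U] = 0.84,  E[W] = 2.4,  E[UW] = 2.28
V(U) = 0.84 − (0.84)² = 0.1344;  V(W) = 7.2 − (2.4)² = 1.44
Cov(U,W) = 2.28 − (0.84)(2.4) = 0.264
V(U + 2W) = (1)²·0.1344 + (2)²·1.44 + 2·(1)·(2)·0.264 = 6.9504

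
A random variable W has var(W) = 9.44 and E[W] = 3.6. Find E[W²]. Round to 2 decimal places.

22.40

E[W²] = var(W) + (E[W])² = 9.44 + (3.6)² = 22.4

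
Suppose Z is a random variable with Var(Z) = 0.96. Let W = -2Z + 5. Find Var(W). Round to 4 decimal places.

3.8400

Var(-2Z + 5) = (-2)²·Var(Z) = 4·0.96 = 3.84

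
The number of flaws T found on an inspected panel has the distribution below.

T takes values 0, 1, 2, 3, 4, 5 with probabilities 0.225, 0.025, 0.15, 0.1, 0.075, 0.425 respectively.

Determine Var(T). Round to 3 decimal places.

4.048

E[T] = (0)(0.225) + (1)(0.025) + (2)(0.15) + (3)(0.1) + (4)(0.075) + (5)(0.425) = 3.05
E[T²] = (0)²(0.225) + (1)²(0.025) + (2)²(0.15) + (3)²(0.1) + (4)²(0.075) + (5)²(0.425) = 13.35
Var(T) = E[T²] − (E[T])² = 13.35 − (3.05)² = 4.0475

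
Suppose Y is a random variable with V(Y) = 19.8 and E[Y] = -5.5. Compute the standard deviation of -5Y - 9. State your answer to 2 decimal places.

22.25

V(-5Y - 9) = (-5)²·19.8 = 495
SD(-5Y - 9) = √495 ≈ 22.25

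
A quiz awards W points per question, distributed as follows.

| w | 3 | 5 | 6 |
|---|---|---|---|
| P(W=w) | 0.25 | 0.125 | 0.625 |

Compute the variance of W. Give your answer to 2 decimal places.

1.61

E[W] = (3)(0.25) + (5)(0.125) + (6)(0.625) = 5.125
E[W²] = (3)²(0.25) + (5)²(0.125) + (6)²(0.625) = 27.875
var(W) = E[W²] − (E[W])² = 27.875 − (5.125)² = 1.609375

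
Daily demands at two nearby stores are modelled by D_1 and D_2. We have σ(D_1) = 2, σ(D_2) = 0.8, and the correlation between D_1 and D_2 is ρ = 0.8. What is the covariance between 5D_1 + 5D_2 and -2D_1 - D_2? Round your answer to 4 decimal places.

-62.4000

Var(D_1) = (2)² = 4;  Var(D_2) = (0.8)² = 0.64
cov(D_1,D_2) = ρ·σ(D_1)·σ(D_2) = 0.8·2·0.8 = 1.28
cov(5D_1 + 5D_2, -2D_1 - D_2) = (5)(-2)Var(D_1) + (5)(-1)Var(D_2) + [(5)(-1) + (5)(-2)]cov(D_1,D_2)
= -10·4 + -5·0.64 + -15·1.28 = -62.4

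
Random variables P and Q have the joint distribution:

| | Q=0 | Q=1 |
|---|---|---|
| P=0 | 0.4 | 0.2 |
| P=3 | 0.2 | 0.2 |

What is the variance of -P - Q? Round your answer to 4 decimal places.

E[P] = 1.2,  E[Q] = 0.4,  E[PQ] = 0.6
V(P) = 3.6 − (1.2)² = 2.16;  V(Q) = 0.4 − (0.4)² = 0.24
cov(P,Q) = 0.6 − (1.2)(0.4) = 0.12
V(-P - Q) = (-1)²·2.16 + (-1)²·0.24 + 2·(-1)·(-1)·0.12 = 2.64

2.6400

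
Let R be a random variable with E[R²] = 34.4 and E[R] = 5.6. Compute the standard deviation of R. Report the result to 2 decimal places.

Var(R) = 34.4 − (5.6)² = 3.04
σ(R) = √3.04 ≈ 1.74

1.74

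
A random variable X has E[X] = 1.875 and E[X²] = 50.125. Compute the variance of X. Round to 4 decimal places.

var(X) = 50.125 − (1.875)² = 46.609375

46.6094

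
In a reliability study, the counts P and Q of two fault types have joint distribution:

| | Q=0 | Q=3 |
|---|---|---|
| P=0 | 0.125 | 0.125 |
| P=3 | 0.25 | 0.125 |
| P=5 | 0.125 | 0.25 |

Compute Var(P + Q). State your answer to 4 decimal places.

E[P] = 3,  E[Q] = 1.5,  E[PQ] = 4.875
Var(P) = 12.75 − (3)² = 3.75;  Var(Q) = 4.5 − (1.5)² = 2.25
Cov(P,Q) = 4.875 − (3)(1.5) = 0.375
Var(P + Q) = (1)²·3.75 + (1)²·2.25 + 2·(1)·(1)·0.375 = 6.75

6.7500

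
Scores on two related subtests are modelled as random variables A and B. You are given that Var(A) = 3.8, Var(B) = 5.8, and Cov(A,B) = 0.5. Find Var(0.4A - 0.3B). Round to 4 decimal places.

1.0100

Var(0.4A - 0.3B) = (0.4)²·Var(A) + (-0.3)²·Var(B) + 2·(0.4)·(-0.3)·Cov(A,B)
= 0.16·3.8 + 0.09·5.8 + -0.24·0.5 = 1.01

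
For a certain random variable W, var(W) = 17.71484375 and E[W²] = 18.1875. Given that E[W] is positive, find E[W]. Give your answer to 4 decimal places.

(E[W])² = E[W²] − var(W) = 18.1875 − 17.71484375 = 0.47265625
E[W] = √0.47265625 = 0.6875

0.6875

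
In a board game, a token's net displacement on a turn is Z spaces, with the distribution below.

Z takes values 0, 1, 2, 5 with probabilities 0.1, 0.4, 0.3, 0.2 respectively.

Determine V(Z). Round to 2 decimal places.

2.60

E[Z] = (0)(0.1) + (1)(0.4) + (2)(0.3) + (5)(0.2) = 2
E[Z²] = (0)²(0.1) + (1)²(0.4) + (2)²(0.3) + (5)²(0.2) = 6.6
V(Z) = E[Z²] − (E[Z])² = 6.6 − (2)² = 2.6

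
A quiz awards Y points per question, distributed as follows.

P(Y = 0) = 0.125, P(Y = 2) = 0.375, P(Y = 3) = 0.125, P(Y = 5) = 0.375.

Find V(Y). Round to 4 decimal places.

E[Y] = (0)(0.125) + (2)(0.375) + (3)(0.125) + (5)(0.375) = 3
E[Y²] = (0)²(0.125) + (2)²(0.375) + (3)²(0.125) + (5)²(0.375) = 12
V(Y) = E[Y²] − (E[Y])² = 12 − (3)² = 3

3.0000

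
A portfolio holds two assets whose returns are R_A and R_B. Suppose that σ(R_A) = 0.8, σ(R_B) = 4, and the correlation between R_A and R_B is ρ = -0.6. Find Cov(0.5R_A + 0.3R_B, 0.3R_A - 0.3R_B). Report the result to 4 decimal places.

Var(R_A) = (0.8)² = 0.64;  Var(R_B) = (4)² = 16
Cov(R_A,R_B) = ρ·σ(R_A)·σ(R_B) = -0.6·0.8·4 = -1.92
Cov(0.5R_A + 0.3R_B, 0.3R_A - 0.3R_B) = (0.5)(0.3)Var(R_A) + (0.3)(-0.3)Var(R_B) + [(0.5)(-0.3) + (0.3)(0.3)]Cov(R_A,R_B)
= 0.15·0.64 + -0.09·16 + -0.06·-1.92 = -1.2288

-1.2288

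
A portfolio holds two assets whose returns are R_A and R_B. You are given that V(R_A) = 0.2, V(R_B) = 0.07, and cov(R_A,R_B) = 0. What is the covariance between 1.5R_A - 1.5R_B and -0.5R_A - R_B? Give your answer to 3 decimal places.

cov(1.5R_A - 1.5R_B, -0.5R_A - R_B) = (1.5)(-0.5)V(R_A) + (-1.5)(-1)V(R_B) + [(1.5)(-1) + (-1.5)(-0.5)]cov(R_A,R_B)
= -0.75·0.2 + 1.5·0.07 + -0.75·0 = -0.045

-0.045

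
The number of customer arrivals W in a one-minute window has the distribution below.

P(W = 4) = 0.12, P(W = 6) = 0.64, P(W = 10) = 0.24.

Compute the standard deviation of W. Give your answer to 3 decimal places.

E[W] = (4)(0.12) + (6)(0.64) + (10)(0.24) = 6.72
E[W²] = (4)²(0.12) + (6)²(0.64) + (10)²(0.24) = 48.96
Var(W) = E[W²] − (E[W])² = 48.96 − (6.72)² = 3.8016
SD(W) = √3.8016 ≈ 1.950

1.950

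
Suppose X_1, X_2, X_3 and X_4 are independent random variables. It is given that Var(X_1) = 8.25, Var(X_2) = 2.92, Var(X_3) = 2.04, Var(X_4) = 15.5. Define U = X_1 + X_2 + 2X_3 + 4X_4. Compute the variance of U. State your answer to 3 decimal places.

267.330

By independence, Var(U) = (1)²Var(X_1) + (1)²Var(X_2) + (2)²Var(X_3) + (4)²Var(X_4)
= (1)²·8.25 + (1)²·2.92 + (2)²·2.04 + (4)²·15.5 = 267.33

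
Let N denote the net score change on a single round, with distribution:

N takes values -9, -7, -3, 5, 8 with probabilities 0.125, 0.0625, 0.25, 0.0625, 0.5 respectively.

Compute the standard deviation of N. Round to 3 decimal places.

E[N] = (-9)(0.125) + (-7)(0.0625) + (-3)(0.25) + (5)(0.0625) + (8)(0.5) = 2
E[N²] = (-9)²(0.125) + (-7)²(0.0625) + (-3)²(0.25) + (5)²(0.0625) + (8)²(0.5) = 49
V(N) = E[N²] − (E[N])² = 49 − (2)² = 45
sd(N) = √45 ≈ 6.708

6.708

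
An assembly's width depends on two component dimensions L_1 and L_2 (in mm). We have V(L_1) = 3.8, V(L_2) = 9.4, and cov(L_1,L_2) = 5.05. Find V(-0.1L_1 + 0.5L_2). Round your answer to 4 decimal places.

1.8830

V(-0.1L_1 + 0.5L_2) = (-0.1)²·V(L_1) + (0.5)²·V(L_2) + 2·(-0.1)·(0.5)·cov(L_1,L_2)
= 0.01·3.8 + 0.25·9.4 + -0.1·5.05 = 1.883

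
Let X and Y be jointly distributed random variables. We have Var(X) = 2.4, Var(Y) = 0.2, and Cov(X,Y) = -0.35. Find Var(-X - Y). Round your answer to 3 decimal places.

1.900

Var(-X - Y) = (-1)²·Var(X) + (-1)²·Var(Y) + 2·(-1)·(-1)·Cov(X,Y)
= 1·2.4 + 1·0.2 + 2·-0.35 = 1.9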